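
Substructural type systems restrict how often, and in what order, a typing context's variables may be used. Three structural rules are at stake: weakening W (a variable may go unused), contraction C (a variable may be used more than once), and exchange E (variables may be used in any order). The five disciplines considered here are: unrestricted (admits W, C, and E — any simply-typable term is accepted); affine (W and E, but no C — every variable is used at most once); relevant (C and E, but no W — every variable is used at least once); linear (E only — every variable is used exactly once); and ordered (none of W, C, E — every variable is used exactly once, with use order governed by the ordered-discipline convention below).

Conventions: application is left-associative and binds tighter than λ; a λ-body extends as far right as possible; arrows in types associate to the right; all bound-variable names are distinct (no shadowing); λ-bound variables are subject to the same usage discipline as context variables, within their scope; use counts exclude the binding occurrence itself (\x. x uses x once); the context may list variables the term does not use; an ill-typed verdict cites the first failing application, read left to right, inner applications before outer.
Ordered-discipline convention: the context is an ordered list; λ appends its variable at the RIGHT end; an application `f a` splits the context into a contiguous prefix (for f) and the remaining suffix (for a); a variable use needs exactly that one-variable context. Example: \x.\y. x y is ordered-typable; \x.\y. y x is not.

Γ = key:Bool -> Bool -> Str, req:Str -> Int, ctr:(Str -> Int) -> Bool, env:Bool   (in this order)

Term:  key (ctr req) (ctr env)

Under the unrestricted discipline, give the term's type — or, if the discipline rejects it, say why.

not well-typed under unrestricted — a type mismatch blocks all five
usage: key: 1×; req: 1×; ctr: 2×; env: 1×
left-to-right use order: key, ctr, req, ctr, env
typing: ill-typed: an argument Bool mismatches the expected Str -> Int
summary: ordered ✗; linear ✗; affine ✗; relevant ✗; unrestricted ✗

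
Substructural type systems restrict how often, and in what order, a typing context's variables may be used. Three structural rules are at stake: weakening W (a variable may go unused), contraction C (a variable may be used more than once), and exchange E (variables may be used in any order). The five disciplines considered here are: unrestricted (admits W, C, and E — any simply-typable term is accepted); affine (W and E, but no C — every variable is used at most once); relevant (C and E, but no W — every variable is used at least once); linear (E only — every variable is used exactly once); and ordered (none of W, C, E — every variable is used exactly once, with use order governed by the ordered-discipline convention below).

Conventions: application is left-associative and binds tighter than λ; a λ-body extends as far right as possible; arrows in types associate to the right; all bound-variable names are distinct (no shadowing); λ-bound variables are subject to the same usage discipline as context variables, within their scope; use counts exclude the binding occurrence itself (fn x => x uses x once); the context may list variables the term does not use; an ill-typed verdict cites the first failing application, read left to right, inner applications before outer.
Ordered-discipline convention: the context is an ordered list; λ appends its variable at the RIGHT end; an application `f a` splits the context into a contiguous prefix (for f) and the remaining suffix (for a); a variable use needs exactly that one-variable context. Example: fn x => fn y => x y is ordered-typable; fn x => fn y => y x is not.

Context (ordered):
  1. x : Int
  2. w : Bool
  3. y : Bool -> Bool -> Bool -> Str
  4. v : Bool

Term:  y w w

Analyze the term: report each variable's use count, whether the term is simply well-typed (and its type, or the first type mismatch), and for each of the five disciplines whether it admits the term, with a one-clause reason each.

usage: x ×0, w ×2, y ×1, v ×0
use order (left to right): y, w, w
typing: well-typed at Bool -> Str
ordered: ✗ — needs contraction — w ×2; needs weakening: x, v unused
linear: ✗ — needs contraction — w ×2; needs weakening: x, v unused
affine: ✗ — needs contraction — w ×2
relevant: ✗ — needs weakening: x, v unused
unrestricted: ✓ — typability at Bool -> Str is all that's needed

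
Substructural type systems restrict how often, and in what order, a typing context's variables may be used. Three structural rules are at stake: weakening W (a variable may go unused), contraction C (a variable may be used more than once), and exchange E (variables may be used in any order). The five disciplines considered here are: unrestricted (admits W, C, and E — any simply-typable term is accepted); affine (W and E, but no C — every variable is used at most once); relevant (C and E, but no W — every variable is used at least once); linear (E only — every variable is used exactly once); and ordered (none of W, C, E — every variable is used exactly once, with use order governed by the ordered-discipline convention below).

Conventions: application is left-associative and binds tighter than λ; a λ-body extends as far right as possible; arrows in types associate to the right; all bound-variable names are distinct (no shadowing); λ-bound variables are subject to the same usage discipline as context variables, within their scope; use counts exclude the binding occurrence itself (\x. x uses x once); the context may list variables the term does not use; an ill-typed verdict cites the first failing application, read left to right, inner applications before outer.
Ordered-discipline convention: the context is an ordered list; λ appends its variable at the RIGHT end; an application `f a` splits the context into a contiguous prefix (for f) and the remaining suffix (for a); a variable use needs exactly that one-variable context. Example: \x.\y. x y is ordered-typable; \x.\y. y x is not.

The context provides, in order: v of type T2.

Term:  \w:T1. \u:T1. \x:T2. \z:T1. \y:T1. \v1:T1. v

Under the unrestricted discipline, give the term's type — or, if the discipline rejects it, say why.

term : T1 -> T1 -> T2 -> T1 -> T1 -> T1 -> T2
use counts: v=1; w [bound]=0; u [bound]=0; x [bound]=0; z [bound]=0; y [bound]=0; v1 [bound]=0
uses in reading order: v
typing: well-typed at T1 -> T1 -> T2 -> T1 -> T1 -> T1 -> T2
per-discipline verdicts: ordered ✗ · linear ✗ · affine ✓ · relevant ✗ · unrestricted ✓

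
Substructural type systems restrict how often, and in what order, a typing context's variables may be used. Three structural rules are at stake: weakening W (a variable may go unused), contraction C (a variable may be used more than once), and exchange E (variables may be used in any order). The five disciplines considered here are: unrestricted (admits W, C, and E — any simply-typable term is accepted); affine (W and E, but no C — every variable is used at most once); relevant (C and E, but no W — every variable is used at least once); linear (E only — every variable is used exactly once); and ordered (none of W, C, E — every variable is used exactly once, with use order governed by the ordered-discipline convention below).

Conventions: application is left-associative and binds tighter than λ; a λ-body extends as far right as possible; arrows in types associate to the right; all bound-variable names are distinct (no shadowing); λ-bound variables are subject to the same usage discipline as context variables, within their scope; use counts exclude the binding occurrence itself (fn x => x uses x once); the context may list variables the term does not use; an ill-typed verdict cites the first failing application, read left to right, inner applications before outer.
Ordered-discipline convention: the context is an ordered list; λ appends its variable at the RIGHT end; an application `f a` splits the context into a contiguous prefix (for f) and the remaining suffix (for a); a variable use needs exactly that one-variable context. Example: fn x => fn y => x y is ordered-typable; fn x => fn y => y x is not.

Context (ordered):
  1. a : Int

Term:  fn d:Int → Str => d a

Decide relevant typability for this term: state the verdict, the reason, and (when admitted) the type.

yes — none of a, d goes unused; term : (Int → Str) → Str
variable uses: a ×1, d [bound] ×1
left-to-right use order: d, a
typing: well-typed at (Int → Str) → Str
across the five disciplines: ordered ✗; linear ✓; affine ✓; relevant ✓; unrestricted ✓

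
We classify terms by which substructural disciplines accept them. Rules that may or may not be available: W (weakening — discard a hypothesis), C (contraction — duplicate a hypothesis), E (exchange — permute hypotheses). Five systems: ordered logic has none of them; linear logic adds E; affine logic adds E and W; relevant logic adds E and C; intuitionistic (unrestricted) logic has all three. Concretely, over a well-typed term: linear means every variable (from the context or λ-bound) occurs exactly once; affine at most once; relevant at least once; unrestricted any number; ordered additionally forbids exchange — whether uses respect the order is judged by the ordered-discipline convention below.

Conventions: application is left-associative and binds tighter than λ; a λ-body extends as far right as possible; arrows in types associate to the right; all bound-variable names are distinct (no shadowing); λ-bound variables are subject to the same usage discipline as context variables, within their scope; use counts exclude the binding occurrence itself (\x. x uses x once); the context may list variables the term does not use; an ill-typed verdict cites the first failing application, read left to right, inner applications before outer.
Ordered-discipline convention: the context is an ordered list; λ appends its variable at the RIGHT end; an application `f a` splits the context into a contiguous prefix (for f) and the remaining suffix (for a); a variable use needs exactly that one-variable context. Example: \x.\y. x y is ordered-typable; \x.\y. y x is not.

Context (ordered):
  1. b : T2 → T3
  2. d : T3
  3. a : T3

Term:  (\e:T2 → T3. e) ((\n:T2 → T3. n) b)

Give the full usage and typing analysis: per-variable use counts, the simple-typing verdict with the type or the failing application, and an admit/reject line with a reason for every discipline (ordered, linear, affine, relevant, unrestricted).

counts: b: 1×, d: 0×, a: 0×, e (bound): 1×, n (bound): 1×
use order (left to right): e, n, b
typing: well-typed at T2 → T3
ordered ✗ (d, a left unused)
linear ✗ (d, a left unused)
affine ✓ (no duplicate uses among b, d, a, e, n)
relevant ✗ (d, a left unused)
unrestricted ✓ (typability at T2 → T3 is all that's needed)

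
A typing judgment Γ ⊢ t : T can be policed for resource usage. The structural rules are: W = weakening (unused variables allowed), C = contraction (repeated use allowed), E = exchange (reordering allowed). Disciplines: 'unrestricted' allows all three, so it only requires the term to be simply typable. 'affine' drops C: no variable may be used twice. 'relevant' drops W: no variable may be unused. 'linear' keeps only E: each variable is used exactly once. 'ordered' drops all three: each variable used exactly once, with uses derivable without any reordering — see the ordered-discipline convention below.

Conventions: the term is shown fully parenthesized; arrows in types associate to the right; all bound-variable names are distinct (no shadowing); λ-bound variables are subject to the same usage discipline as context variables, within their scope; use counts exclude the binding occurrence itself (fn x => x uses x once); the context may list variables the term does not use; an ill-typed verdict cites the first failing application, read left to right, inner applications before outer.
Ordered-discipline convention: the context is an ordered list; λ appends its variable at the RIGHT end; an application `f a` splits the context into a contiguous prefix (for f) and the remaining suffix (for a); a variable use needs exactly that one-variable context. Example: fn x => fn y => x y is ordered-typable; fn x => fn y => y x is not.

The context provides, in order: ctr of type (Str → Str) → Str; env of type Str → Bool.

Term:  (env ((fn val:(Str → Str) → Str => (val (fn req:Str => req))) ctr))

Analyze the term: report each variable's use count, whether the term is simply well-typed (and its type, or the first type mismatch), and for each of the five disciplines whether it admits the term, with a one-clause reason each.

variable uses: ctr=1; env=1; val (λ-bound)=1; req (λ-bound)=1
left-to-right use order: env, val, req, ctr
typing: well-typed — term : Bool
ordered: ✗, no ordered split (uses run env, val, req, ctr)
linear: ✓, exactly-once usage across ctr, env, val, req
affine: ✓, no duplicate uses among ctr, env, val, req
relevant: ✓, ctr, env, val, req: all used, weakening unneeded
unrestricted: ✓, well-typed at Bool; no restrictions here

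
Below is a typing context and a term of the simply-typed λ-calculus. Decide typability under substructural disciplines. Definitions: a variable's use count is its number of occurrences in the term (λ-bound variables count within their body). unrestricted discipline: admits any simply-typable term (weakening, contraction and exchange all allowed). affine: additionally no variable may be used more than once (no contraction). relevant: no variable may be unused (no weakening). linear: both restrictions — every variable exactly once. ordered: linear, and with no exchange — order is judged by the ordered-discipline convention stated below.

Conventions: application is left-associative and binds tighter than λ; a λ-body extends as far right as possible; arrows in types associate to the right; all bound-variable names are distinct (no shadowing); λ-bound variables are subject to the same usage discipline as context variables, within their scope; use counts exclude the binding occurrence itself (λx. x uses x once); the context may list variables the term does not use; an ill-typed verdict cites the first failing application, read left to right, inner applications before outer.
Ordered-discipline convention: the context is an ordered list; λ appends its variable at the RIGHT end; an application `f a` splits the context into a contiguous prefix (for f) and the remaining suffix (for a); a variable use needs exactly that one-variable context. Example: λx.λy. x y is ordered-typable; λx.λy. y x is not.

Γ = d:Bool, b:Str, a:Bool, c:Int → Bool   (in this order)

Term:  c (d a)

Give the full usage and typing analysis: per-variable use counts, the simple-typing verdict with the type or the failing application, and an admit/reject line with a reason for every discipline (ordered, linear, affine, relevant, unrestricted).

usage: d ×1; b ×0; a ×1; c ×1
use order (left to right): c, d, a
typing: ill-typed: non-function type Bool applied to an argument
ordered: ✗, the type mismatch rejects it
linear: ✗, not simply typable
affine: ✗, fails simple typing
relevant: ✗, a type mismatch blocks all five
unrestricted: ✗, the type mismatch rejects it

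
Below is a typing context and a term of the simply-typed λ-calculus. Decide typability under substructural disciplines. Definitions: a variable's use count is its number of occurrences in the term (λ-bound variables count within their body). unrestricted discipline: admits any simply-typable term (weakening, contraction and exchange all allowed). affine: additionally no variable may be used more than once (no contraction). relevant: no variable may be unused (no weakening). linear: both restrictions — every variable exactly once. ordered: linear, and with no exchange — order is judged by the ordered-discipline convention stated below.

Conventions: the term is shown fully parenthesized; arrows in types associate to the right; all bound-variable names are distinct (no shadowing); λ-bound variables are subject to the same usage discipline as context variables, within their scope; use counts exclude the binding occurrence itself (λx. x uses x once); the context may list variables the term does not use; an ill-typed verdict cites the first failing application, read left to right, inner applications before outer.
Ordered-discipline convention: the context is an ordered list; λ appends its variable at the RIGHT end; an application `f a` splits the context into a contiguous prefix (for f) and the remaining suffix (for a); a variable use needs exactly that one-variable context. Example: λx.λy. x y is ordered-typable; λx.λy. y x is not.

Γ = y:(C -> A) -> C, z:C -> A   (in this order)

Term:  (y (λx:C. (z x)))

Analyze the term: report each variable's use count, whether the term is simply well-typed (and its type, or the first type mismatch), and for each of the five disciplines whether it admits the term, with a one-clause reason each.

variable uses: y: 1×; z: 1×; x [bound]: 1×
left-to-right use order: y, z, x
typing: the term checks, with type C
ordered: ✓, y, z, x: once each, no exchange needed
linear: ✓, y, z, x: one use apiece
affine: ✓, no duplicate uses among y, z, x
relevant: ✓, y, z, x: all used, weakening unneeded
unrestricted: ✓, well-typed at C; no restrictions here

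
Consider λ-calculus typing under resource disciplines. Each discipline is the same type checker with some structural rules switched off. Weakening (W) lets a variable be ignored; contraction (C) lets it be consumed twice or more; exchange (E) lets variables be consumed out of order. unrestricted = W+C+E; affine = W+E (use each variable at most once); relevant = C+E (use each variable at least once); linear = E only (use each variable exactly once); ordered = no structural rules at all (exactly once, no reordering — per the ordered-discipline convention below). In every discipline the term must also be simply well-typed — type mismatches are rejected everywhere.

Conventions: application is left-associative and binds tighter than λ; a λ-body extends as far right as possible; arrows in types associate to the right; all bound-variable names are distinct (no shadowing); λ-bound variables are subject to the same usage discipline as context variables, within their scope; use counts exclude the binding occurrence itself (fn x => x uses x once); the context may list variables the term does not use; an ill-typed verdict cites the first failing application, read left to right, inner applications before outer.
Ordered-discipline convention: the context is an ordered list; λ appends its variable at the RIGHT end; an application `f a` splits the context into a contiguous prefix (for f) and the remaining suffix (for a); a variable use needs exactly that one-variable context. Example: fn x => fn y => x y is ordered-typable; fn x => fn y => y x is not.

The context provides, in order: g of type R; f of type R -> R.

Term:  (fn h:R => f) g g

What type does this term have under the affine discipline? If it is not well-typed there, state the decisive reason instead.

not well-typed under affine — g ×2 used more than once (contraction)
counts: g: 2; f: 1; h [bound]: 0
uses in reading order: f, g, g
typing: the term checks, with type R
all disciplines: ordered ✗ | linear ✗ | affine ✗ | relevant ✗ | unrestricted ✓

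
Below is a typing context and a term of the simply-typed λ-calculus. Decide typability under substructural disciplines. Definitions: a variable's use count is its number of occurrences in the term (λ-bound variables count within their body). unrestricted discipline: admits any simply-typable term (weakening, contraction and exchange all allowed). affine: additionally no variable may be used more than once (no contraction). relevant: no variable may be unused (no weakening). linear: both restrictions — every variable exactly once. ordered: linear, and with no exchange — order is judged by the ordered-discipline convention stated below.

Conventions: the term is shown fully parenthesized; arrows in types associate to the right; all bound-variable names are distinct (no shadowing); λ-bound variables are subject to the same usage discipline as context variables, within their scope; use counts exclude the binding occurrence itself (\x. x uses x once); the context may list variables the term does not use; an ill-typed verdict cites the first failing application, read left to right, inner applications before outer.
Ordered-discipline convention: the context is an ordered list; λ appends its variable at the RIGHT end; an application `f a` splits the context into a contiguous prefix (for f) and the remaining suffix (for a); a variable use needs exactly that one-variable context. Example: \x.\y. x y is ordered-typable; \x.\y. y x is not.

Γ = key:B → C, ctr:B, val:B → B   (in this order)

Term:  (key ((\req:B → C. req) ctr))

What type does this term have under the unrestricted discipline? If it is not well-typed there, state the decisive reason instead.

not well-typed under unrestricted — fails simple typing
counts: key: 1; ctr: 1; val: 0; req (bound): 1
order of uses: key, req, ctr
typing: ill-typed: an argument B mismatches the expected B → C
per-discipline verdicts: ordered ✗, linear ✗, affine ✗, relevant ✗, unrestricted ✗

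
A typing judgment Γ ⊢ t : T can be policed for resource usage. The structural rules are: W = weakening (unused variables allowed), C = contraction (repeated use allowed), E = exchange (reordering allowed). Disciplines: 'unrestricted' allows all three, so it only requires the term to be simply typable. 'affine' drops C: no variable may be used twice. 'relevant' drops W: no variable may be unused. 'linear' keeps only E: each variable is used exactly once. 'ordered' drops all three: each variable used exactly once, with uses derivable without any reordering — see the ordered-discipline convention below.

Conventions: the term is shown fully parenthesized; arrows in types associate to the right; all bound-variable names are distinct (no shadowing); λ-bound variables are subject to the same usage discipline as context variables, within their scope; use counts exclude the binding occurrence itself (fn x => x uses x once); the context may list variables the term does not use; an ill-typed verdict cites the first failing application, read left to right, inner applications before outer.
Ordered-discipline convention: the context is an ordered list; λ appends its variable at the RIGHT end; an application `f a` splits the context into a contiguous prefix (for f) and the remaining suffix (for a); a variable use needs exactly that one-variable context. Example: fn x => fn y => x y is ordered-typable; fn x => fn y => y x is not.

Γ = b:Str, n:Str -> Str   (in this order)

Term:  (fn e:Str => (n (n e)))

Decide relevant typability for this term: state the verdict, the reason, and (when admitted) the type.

no — needs weakening: b unused
use counts: b=0, n=2, e [bound]=1
uses in reading order: n, n, e
typing: the term checks, with type Str -> Str
per-discipline verdicts: ordered ✗ · linear ✗ · affine ✗ · relevant ✗ · unrestricted ✓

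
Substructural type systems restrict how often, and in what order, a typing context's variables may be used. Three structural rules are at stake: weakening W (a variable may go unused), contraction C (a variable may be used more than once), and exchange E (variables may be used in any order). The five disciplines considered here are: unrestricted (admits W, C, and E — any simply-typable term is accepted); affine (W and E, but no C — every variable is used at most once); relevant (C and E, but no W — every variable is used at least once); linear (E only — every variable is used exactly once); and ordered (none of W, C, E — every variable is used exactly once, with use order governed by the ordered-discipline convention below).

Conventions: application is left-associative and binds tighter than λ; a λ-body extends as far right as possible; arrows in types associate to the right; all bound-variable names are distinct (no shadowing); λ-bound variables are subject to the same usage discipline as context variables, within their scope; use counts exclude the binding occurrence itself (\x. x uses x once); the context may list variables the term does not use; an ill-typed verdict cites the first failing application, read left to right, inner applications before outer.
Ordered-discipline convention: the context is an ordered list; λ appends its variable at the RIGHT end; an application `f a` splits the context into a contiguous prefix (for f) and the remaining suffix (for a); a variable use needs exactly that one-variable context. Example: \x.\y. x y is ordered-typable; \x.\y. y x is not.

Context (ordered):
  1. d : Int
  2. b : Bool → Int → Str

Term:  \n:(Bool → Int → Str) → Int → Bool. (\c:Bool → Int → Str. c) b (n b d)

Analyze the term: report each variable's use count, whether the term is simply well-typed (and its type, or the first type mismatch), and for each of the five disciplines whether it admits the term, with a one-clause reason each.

variable uses: d: 1×, b: 2×, n (bound): 1×, c (bound): 1×
use order (left to right): c, b, n, b, d
typing: the term checks, with type ((Bool → Int → Str) → Int → Bool) → Int → Str
ordered: ✗, needs contraction — b ×2
linear: ✗, needs contraction — b ×2
affine: ✗, needs contraction — b ×2
relevant: ✓, at least one use each (d, b, n, c)
unrestricted: ✓, well-typed at ((Bool → Int → Str) → Int → Bool) → Int → Str; no restrictions here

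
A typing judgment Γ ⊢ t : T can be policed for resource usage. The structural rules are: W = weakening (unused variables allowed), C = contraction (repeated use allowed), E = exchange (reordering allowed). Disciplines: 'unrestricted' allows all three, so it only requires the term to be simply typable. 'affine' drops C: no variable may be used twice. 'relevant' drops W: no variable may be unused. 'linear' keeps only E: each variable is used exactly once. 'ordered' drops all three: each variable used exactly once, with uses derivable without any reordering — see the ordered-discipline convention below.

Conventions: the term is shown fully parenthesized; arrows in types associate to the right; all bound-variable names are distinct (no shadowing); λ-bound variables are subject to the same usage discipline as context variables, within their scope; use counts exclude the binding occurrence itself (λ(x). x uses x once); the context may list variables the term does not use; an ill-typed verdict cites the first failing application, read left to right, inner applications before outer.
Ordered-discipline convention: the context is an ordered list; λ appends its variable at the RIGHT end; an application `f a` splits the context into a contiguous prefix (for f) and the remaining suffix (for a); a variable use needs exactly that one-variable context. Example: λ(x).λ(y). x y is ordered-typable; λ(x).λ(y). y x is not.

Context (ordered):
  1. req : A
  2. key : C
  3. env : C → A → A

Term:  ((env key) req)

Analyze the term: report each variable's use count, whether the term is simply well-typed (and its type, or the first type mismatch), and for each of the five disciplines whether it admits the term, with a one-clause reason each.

counts: req=1; key=1; env=1
order of uses: env, key, req
typing: ✓ — A
ordered: ✗ — no contiguous prefix/suffix split fits env, key, req
linear: ✓ — exactly-once usage across req, key, env
affine: ✓ — req, key, env: no repeats, contraction unneeded
relevant: ✓ — none of req, key, env goes unused
unrestricted: ✓ — simply typable at A; W, C, E all held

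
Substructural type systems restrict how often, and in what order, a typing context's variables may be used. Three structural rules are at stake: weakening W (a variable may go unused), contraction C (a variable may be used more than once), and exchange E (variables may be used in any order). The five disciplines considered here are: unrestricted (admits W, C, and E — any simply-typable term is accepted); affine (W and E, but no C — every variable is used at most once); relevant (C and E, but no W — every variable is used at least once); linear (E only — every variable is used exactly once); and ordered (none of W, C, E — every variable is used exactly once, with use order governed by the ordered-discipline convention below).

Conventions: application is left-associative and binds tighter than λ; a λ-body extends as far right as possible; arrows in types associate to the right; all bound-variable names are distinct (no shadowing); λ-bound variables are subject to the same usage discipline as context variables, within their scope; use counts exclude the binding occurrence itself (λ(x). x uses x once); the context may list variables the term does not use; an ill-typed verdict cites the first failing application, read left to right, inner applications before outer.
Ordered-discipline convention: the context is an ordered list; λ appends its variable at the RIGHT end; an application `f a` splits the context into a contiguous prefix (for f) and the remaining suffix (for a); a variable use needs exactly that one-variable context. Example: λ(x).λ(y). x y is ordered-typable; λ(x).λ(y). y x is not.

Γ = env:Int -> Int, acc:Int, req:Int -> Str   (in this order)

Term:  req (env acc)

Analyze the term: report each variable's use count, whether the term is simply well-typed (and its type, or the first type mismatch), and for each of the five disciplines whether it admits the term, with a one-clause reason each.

variable uses: env ×1, acc ×1, req ×1
use order (left to right): req, env, acc
typing: well-typed — term : Str
ordered: ✗, use order req, env, acc needs exchange
linear: ✓, single use per variable (env, acc, req)
affine: ✓, no duplicate uses among env, acc, req
relevant: ✓, every one of env, acc, req appears
unrestricted: ✓, simply typable at Str; W, C, E all held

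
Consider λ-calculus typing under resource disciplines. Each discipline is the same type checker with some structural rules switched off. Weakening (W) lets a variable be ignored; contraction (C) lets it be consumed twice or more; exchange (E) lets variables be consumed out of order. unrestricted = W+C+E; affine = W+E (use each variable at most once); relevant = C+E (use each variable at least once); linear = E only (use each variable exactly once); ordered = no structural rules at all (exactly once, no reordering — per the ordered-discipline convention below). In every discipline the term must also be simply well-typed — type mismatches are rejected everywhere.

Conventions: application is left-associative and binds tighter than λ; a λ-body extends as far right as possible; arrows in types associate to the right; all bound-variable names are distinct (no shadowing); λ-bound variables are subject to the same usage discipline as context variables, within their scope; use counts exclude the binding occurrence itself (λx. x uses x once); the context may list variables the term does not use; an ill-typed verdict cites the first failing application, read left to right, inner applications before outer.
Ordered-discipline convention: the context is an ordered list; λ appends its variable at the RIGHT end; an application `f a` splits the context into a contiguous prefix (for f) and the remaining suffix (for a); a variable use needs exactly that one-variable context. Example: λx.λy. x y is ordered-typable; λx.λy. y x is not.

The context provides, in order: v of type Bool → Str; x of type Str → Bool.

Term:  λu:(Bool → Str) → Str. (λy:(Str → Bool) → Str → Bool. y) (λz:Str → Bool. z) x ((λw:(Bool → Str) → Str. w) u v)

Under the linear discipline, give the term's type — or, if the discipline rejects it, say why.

term : ((Bool → Str) → Str) → Bool
counts: v: 1; x: 1; u (λ-bound): 1; y (λ-bound): 1; z (λ-bound): 1; w (λ-bound): 1
left-to-right use order: y, z, x, w, u, v
typing: well-typed at ((Bool → Str) → Str) → Bool
across the five disciplines: ordered ✗; linear ✓; affine ✓; relevant ✓; unrestricted ✓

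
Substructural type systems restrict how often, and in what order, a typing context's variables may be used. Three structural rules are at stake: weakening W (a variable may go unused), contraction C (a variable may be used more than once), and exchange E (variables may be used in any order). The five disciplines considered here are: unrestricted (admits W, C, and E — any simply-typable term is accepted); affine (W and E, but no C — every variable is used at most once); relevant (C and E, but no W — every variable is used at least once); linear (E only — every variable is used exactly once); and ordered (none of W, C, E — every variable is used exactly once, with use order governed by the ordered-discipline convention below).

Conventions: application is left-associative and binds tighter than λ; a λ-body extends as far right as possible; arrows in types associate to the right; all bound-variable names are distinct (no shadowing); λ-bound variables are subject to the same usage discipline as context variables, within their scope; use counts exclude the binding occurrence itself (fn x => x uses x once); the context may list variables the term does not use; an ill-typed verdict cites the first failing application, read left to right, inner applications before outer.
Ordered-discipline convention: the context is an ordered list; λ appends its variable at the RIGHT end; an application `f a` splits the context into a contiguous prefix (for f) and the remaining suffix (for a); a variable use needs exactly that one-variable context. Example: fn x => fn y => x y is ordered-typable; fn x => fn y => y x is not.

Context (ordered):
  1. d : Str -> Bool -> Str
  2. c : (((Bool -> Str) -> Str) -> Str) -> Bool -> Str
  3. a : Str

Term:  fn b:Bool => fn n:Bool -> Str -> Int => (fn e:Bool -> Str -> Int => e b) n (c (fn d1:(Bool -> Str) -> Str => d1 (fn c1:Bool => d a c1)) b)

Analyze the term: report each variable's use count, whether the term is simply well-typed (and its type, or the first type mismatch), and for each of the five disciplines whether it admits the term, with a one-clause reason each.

variable uses: d=1; c=1; a=1; b (λ-bound)=2; n (λ-bound)=1; e (λ-bound)=1; d1 (λ-bound)=1; c1 (λ-bound)=1
uses in reading order: e, b, n, c, d1, d, a, c1, b
typing: ✓ — Bool -> (Bool -> Str -> Int) -> Int
ordered ✗ (uses contraction: b ×2)
linear ✗ (uses contraction: b ×2)
affine ✗ (uses contraction: b ×2)
relevant ✓ (every one of d, c, a, b, n, e, d1, c1 appears)
unrestricted ✓ (well-typed at Bool -> (Bool -> Str -> Int) -> Int; no restrictions here)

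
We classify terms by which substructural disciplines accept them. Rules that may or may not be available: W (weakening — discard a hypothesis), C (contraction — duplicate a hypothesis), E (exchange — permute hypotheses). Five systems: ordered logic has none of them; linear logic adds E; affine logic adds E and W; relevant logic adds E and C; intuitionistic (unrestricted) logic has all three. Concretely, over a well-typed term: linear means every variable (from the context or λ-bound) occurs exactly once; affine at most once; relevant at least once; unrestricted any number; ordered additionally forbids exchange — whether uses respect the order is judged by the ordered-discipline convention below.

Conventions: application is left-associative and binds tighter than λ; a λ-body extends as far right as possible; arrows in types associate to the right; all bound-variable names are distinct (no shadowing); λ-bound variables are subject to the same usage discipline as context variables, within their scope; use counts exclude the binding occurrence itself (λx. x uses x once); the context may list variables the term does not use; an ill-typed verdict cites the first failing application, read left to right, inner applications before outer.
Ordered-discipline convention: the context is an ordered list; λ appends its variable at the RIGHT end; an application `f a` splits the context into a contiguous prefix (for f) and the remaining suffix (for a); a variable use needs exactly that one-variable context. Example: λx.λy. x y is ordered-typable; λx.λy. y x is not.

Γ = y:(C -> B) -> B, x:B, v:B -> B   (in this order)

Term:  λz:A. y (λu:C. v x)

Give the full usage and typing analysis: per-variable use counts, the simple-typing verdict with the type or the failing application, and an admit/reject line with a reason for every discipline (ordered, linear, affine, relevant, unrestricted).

usage: y=1; x=1; v=1; z [bound]=0; u [bound]=0
use order (left to right): y, v, x
typing: the term checks, with type A -> B
ordered ✗ (z, u never used (weakening))
linear ✗ (z, u never used (weakening))
affine ✓ (at most one use each (y, x, v, z, u))
relevant ✗ (z, u never used (weakening))
unrestricted ✓ (simply typable at A -> B; W, C, E all held)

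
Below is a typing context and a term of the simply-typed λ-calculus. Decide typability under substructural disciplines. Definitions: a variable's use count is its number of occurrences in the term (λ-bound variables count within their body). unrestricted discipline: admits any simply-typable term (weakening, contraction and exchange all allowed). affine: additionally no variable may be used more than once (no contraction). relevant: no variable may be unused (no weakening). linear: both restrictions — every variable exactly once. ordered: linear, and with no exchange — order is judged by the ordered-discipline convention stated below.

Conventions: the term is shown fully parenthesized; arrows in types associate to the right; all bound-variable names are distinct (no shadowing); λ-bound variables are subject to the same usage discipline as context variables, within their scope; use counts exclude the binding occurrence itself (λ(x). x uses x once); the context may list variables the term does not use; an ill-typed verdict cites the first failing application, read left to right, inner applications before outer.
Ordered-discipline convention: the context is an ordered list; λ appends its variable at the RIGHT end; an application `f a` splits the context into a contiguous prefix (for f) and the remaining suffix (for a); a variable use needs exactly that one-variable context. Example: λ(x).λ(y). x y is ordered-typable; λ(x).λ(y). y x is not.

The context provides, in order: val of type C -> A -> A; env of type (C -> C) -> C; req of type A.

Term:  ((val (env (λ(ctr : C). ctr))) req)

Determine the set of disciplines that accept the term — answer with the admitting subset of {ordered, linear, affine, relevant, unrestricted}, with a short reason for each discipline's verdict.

admitted in: ordered, linear, affine, relevant, unrestricted
counts: val=1; env=1; req=1; ctr (bound)=1
use order (left to right): val, env, ctr, req
typing: ✓ — A
ordered ✓ (one use each (val, env, req, ctr); ordered split holds)
linear ✓ (each of val, env, req, ctr used exactly once)
affine ✓ (val, env, req, ctr: no repeats, contraction unneeded)
relevant ✓ (every one of val, env, req, ctr appears)
unrestricted ✓ (type-checks (A) and nothing is barred)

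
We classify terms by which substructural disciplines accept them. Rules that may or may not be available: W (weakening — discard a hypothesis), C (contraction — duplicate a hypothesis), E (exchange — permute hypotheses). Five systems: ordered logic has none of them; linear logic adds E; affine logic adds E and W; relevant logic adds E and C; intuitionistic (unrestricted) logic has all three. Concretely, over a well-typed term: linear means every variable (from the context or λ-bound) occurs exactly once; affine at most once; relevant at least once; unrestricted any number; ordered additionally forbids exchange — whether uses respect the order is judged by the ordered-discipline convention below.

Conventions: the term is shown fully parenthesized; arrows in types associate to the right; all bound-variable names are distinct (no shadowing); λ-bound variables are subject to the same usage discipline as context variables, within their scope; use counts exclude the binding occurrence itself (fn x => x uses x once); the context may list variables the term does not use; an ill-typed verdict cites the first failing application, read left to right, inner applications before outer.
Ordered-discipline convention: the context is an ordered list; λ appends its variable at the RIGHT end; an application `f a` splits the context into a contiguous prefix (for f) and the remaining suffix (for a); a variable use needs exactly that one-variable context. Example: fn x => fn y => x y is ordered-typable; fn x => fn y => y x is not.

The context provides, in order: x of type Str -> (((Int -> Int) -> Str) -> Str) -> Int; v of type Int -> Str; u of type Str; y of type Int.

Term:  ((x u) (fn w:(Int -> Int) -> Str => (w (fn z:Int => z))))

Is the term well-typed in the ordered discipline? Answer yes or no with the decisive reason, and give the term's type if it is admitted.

no — v, y never used (weakening)
variable uses: x: 1; v: 0; u: 1; y: 0; w (λ-bound): 1; z (λ-bound): 1
left-to-right use order: x, u, w, z
typing: well-typed at Int
per-discipline verdicts: ordered ✗; linear ✗; affine ✓; relevant ✗; unrestricted ✓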